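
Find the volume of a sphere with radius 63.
Volume = (4/3) * pi * r³
Volume = (4/3) * pi * 63³
Volume = (4/3) * pi * 250047
Volume = 1047394.42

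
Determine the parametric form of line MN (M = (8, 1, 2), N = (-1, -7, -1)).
Direction vector d = N - M = (-9, -8, -3)
x = 8 - 9t, y = 1 - 8t, z = 2 - 3t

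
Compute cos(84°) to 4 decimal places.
cos(84 degrees) = 0.1045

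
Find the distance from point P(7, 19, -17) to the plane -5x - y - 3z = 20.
d = |(-5)(7) + (-1)(19) + (-3)(-17) - (20)| / √((-5)² + (-1)² + (-3)²) = 23/√35 = 3.888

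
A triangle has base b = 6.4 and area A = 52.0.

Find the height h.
A = ½bh  →  h = 2A/b
h = 2·52.0/6.4 = 16.25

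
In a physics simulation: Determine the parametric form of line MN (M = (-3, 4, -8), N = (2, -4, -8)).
Direction vector d = N - M = (5, -8, 0)
x = -3 + 5t, y = 4 - 8t, z = -8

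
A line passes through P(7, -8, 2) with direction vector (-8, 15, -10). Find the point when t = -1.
P(-1) = (7 + (-8)(-1), -8 + 15(-1), 2 + (-10)(-1)) = (15, -23, 12)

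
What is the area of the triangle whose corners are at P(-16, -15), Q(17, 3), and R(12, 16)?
Using the coordinate formula: Area = (1/2)|x₁(y₂-y₃) + x₂(y₃-y₁) + x₃(y₁-y₂)|
Area = (1/2)|(-16)(3-16) + 17(16-(-15)) + 12((-15)-3)|
Area = (1/2)|(-16)*(-13) + 17*31 + 12*(-18)|
Area = (1/2)|208 + 527 + (-216)|
Area = (1/2)*519 = 259.50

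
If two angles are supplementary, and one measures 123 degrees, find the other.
Supplementary angles sum to 180 degrees.
Other angle = 180 - 123
Other angle = 57 degrees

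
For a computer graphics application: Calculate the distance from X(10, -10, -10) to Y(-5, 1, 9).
d = √[(-15)² + (11)² + (19)²] = √707 = 26.59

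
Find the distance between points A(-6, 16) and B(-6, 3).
Using the distance formula: d = sqrt((x₂-x₁)² + (y₂-y₁)²)
dx = (-6) - (-6) = 0
dy = 3 - 16 = -13
d = sqrt(0² + (-13)²) = sqrt(0 + 169) = sqrt(169) = 13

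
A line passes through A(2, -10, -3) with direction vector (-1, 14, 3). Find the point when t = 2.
P(2) = (2 + (-1)(2), -10 + 14(2), -3 + 3(2)) = (0, 18, 3)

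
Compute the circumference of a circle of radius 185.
Circumference = 2 * pi * r
Circumference = 2 * pi * 185
Circumference = 1162.39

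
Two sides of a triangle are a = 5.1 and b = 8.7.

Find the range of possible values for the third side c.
By the triangle inequality: |a - b| < c < a + b
|5.1 - 8.7| < c < 5.1 + 8.7
3.6 < c < 13.8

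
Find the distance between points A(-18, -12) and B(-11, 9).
Using the distance formula: d = sqrt((x₂-x₁)² + (y₂-y₁)²)
dx = (-11) - (-18) = 7
dy = 9 - (-12) = 21
d = sqrt(7² + 21²) = sqrt(49 + 441) = sqrt(490) = 22.14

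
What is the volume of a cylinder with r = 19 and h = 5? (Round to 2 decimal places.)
Volume = pi * r² * h
Volume = pi * 19² * 5
Volume = pi * 361 * 5
Volume = pi * 1805
Volume = 5670.57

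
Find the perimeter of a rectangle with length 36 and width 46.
Perimeter = 2 * (length + width)
Perimeter = 2 * (36 + 46)
Perimeter = 2 * 82
Perimeter = 164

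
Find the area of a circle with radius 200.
Area = pi * r²
Area = pi * 200²
Area = pi * 40000
Area = 125663.71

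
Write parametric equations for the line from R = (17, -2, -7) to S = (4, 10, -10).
Direction vector d = S - R = (-13, 12, -3)
x = 17 - 13t, y = -2 + 12t, z = -7 - 3t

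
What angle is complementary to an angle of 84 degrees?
Complementary angles sum to 90 degrees.
Other angle = 90 - 84
Other angle = 6 degrees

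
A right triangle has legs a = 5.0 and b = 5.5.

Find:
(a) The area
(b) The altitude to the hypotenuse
(a) Area = ½ab = ½·5.0·5.5 = 13.75
(b) Hypotenuse c = √(5.0² + 5.5²) = √55.25 = 7.43303
    Area = ½·c·h_c  →  h_c = 2·Area/c = 2·13.75/7.43303 = 3.7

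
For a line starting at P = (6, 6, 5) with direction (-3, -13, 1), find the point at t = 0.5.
P(0.5) = (6 + (-3)(0.5), 6 + (-13)(0.5), 5 + 1(0.5)) = (4.5, -0.5, 5.5)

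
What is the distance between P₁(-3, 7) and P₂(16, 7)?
Using the distance formula: d = sqrt((x₂-x₁)² + (y₂-y₁)²)
dx = 16 - (-3) = 19
dy = 7 - 7 = 0
d = sqrt(19² + 0²) = sqrt(361 + 0) = sqrt(361) = 19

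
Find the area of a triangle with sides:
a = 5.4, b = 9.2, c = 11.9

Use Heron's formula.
s = (a+b+c)/2 = (5.4+9.2+11.9)/2 = 13.25
A = √(s(s-a)(s-b)(s-c)) = √(13.25·7.85·4.05·1.35)
A = √568.688 = 23.85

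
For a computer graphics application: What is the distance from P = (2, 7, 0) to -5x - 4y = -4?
d = |(-5)(2) + (-4)(7) + 0(0) - (-4)| / √((-5)² + (-4)² + 0²) = 34/√41 = 5.31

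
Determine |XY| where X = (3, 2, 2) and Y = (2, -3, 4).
d = √[(-1)² + (-5)² + (2)²] = √30 = 5.477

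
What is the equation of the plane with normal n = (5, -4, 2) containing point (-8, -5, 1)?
d = n·P = (5)(-8) + (-4)(-5) + (2)(1) = -18
Plane: 5x - 4y + 2z = -18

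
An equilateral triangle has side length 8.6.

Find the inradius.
For an equilateral triangle, r = s/(2√3) where s is the side.
r = 8.6/(2√3) = 8.6/3.464102 = 2.483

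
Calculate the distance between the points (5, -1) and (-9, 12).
Using the distance formula: d = sqrt((x₂-x₁)² + (y₂-y₁)²)
dx = (-9) - 5 = -14
dy = 12 - (-1) = 13
d = sqrt((-14)² + 13²) = sqrt(196 + 169) = sqrt(365) = 19.10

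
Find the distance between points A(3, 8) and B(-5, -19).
Using the distance formula: d = sqrt((x₂-x₁)² + (y₂-y₁)²)
dx = (-5) - 3 = -8
dy = (-19) - 8 = -27
d = sqrt((-8)² + (-27)²) = sqrt(64 + 729) = sqrt(793) = 28.16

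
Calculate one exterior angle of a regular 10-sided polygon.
Exterior angle of a regular n-gon = 360/n
Exterior angle = 360/10
Exterior angle = 36 degrees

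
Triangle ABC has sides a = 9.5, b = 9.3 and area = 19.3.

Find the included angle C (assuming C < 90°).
Area = ½ab·sin(C)  →  sin(C) = 2·Area/(ab)
sin(C) = 2·19.3/(9.5·9.3) = 0.436899
C = arcsin(0.436899) = 25.91°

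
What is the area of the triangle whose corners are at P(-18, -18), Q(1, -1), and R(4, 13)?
Using the coordinate formula: Area = (1/2)|x₁(y₂-y₃) + x₂(y₃-y₁) + x₃(y₁-y₂)|
Area = (1/2)|(-18)((-1)-13) + 1(13-(-18)) + 4((-18)-(-1))|
Area = (1/2)|(-18)*(-14) + 1*31 + 4*(-17)|
Area = (1/2)|252 + 31 + (-68)|
Area = (1/2)*215 = 107.50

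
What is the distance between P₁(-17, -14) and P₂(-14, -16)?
Using the distance formula: d = sqrt((x₂-x₁)² + (y₂-y₁)²)
dx = (-14) - (-17) = 3
dy = (-16) - (-14) = -2
d = sqrt(3² + (-2)²) = sqrt(9 + 4) = sqrt(13) = 3.61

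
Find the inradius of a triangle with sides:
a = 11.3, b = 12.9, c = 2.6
s = (a+b+c)/2 = (11.3+12.9+2.6)/2 = 13.4
Area = √(s(s-a)(s-b)(s-c)) = √(13.4·2.1·0.5·10.8) = 12.327
r = Area/s = 12.327/13.4 = 0.9199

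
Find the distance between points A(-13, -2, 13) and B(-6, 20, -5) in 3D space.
d = √[(7)² + (22)² + (-18)²] = √857 = 29.27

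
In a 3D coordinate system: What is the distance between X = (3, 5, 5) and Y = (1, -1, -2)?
d = √[(-2)² + (-6)² + (-7)²] = √89 = 9.434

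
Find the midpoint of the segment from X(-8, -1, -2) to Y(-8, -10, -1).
Midpoint = ((-8-8)/2, (-1-10)/2, (-2-1)/2) = (-8, -5.5, -1.5)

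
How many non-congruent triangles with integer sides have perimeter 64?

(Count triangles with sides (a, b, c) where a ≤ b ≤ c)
With a ≤ b ≤ c and a + b + c = 64, the triangle inequality a + b > c gives c < 64/2, so c ≤ 31.
Iterate a from 1 to ⌊p/3⌋ = 21; for each a, b ranges from a to ⌊(p−a)/2⌋ with c = p − a − b, keeping only c ≥ b.
Triples: (2, 31, 31), (3, 30, 31), (4, 29, 31), …
Count = 85 triangles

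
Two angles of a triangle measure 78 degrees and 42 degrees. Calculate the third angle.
Sum of angles in a triangle = 180 degrees
Third angle = 180 - 78 - 42
Third angle = 60 degrees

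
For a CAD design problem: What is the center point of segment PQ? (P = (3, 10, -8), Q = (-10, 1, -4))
Midpoint = ((3-10)/2, (10+1)/2, (-8-4)/2) = (-3.5, 5.5, -6)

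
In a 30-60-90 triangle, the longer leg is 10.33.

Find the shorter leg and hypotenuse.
In a 30-60-90 triangle, sides are in ratio 1 : √3 : 2.
Long leg = short leg·√3  →  short leg = 10.33/√3 = 5.964
Hypotenuse = 2·(short leg) = 2·10.33/√3 = 11.93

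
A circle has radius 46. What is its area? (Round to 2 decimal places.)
Area = pi * r²
Area = pi * 46²
Area = pi * 2116
Area = 6647.61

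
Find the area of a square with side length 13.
Area = s²
Area = 13²
Area = 169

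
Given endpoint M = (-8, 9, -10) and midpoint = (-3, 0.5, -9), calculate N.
N = (2×(-3) - (-8), 2×0.5 - 9, 2×(-9) - (-10)) = (2, -8, -8)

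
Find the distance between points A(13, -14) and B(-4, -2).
Using the distance formula: d = sqrt((x₂-x₁)² + (y₂-y₁)²)
dx = (-4) - 13 = -17
dy = (-2) - (-14) = 12
d = sqrt((-17)² + 12²) = sqrt(289 + 144) = sqrt(433) = 20.81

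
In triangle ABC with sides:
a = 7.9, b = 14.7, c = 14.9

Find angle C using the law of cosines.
cos(C) = (a² + b² - c²)/(2ab)
cos(C) = (7.9² + 14.7² - 14.9²)/(2·7.9·14.7) = 56.49/232.26 = 0.243219
C = arccos(0.243219) = 75.92°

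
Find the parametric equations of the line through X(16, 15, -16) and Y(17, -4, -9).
Direction vector d = Y - X = (1, -19, 7)
x = 16 + t, y = 15 - 19t, z = -16 + 7t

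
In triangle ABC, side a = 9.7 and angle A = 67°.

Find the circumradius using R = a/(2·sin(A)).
R = a/(2·sin(A)) = 9.7/(2·sin(67°))
R = 9.7/(2·0.920505) = 9.7/1.841010 = 5.269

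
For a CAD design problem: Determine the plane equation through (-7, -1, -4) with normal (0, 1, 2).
d = n·P = (0)(-7) + (1)(-1) + (2)(-4) = -9
Plane: y + 2z = -9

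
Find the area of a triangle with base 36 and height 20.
Area = (1/2) * base * height
Area = (1/2) * 36 * 20
Area = 360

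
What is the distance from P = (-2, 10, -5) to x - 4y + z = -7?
d = |1(-2) + (-4)(10) + 1(-5) - (-7)| / √(1² + (-4)² + 1²) = 40/√18 = 9.428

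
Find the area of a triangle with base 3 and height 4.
Area = (1/2) * base * height
Area = (1/2) * 3 * 4
Area = 6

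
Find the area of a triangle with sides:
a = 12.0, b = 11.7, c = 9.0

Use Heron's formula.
s = (a+b+c)/2 = (12.0+11.7+9.0)/2 = 16.35
A = √(s(s-a)(s-b)(s-c)) = √(16.35·4.35·4.65·7.35)
A = √2430.79 = 49.3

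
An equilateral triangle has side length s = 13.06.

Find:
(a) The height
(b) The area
(a) Height h = s·√3/2 = 13.06·√3/2 = 11.31
(b) Area = (√3/4)·s² = (√3/4)·13.06² = (√3/4)·170.564 = 73.86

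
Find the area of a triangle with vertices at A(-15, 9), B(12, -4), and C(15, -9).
Using the coordinate formula: Area = (1/2)|x₁(y₂-y₃) + x₂(y₃-y₁) + x₃(y₁-y₂)|
Area = (1/2)|(-15)((-4)-(-9)) + 12((-9)-9) + 15(9-(-4))|
Area = (1/2)|(-15)*5 + 12*(-18) + 15*13|
Area = (1/2)|(-75) + (-216) + 195|
Area = (1/2)*96 = 48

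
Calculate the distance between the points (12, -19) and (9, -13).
Using the distance formula: d = sqrt((x₂-x₁)² + (y₂-y₁)²)
dx = 9 - 12 = -3
dy = (-13) - (-19) = 6
d = sqrt((-3)² + 6²) = sqrt(9 + 36) = sqrt(45) = 6.71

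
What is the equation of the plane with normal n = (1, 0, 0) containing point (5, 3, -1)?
d = n·P = (1)(5) + (0)(3) + (0)(-1) = 5
Plane: x = 5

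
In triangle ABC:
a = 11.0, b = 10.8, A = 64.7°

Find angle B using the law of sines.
sin(B)/b = sin(A)/a
sin(B) = b·sin(A)/a = 10.8·sin(64.7°)/11.0 = 0.887645
B = arcsin(0.887645) = 62.58°  (b ≤ a, so B ≤ A and the acute solution is unique)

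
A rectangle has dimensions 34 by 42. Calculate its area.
Area = length * width
Area = 34 * 42
Area = 1428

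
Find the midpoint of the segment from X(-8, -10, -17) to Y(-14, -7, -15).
Midpoint = ((-8-14)/2, (-10-7)/2, (-17-15)/2) = (-11, -8.5, -16)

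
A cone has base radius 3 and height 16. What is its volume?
Volume = (1/3) * pi * r² * h
Volume = (1/3) * pi * 3² * 16
Volume = (1/3) * pi * 9 * 16
Volume = (1/3) * pi * 144
Volume = 150.80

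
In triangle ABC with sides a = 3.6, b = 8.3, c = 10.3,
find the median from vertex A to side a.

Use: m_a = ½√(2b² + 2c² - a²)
m_a = ½√(2·8.3² + 2·10.3² - 3.6²)
m_a = ½√(137.78 + 212.18 - 12.96) = ½√337 = 9.179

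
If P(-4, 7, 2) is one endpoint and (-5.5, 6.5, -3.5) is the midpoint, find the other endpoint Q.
Q = (2×(-5.5) - (-4), 2×6.5 - 7, 2×(-3.5) - 2) = (-7, 6, -9)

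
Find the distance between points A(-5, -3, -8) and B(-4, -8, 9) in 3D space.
d = √[(1)² + (-5)² + (17)²] = √315 = 17.75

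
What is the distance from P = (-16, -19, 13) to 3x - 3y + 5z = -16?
d = |3(-16) + (-3)(-19) + 5(13) - (-16)| / √(3² + (-3)² + 5²) = 90/√43 = 13.72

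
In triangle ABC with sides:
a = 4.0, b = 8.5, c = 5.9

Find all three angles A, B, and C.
By the law of cosines:
cos(A) = (b² + c² - a²)/(2bc) = 0.907876  →  A = 24.79°
cos(B) = (a² + c² - b²)/(2ac) = -0.454237  →  B = 117°
cos(C) = (a² + b² - c²)/(2ab) = 0.785882  →  C = 38.2°
Check: A + B + C = 180.0° ✓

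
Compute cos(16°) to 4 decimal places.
cos(16 degrees) = 0.9613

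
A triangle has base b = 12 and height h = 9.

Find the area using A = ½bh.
A = ½·12·9 = 54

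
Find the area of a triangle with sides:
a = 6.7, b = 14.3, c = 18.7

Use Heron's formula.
s = (a+b+c)/2 = (6.7+14.3+18.7)/2 = 19.85
A = √(s(s-a)(s-b)(s-c)) = √(19.85·13.15·5.55·1.15)
A = √1666.01 = 40.82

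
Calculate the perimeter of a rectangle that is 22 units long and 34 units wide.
Perimeter = 2 * (length + width)
Perimeter = 2 * (22 + 34)
Perimeter = 2 * 56
Perimeter = 112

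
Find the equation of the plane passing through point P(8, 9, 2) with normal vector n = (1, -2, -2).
d = n·P = (1)(8) + (-2)(9) + (-2)(2) = -14
Plane: x - 2y - 2z = -14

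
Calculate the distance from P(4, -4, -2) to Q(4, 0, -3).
d = √[(0)² + (4)² + (-1)²] = √17 = 4.123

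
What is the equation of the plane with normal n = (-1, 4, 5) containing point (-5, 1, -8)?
d = n·P = (-1)(-5) + (4)(1) + (5)(-8) = -31
Plane: -x + 4y + 5z = -31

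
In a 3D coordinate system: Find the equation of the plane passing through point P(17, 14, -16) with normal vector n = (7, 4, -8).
d = n·P = (7)(17) + (4)(14) + (-8)(-16) = 303
Plane: 7x + 4y - 8z = 303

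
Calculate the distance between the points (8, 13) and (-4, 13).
Using the distance formula: d = sqrt((x₂-x₁)² + (y₂-y₁)²)
dx = (-4) - 8 = -12
dy = 13 - 13 = 0
d = sqrt((-12)² + 0²) = sqrt(144 + 0) = sqrt(144) = 12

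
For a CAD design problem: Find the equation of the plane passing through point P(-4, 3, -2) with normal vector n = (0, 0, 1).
d = n·P = (0)(-4) + (0)(3) + (1)(-2) = -2
Plane: z = -2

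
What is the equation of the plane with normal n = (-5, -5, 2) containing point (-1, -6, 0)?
d = n·P = (-5)(-1) + (-5)(-6) + (2)(0) = 35
Plane: -5x - 5y + 2z = 35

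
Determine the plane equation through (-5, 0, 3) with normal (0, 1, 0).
d = n·P = (0)(-5) + (1)(0) + (0)(3) = 0
Plane: y = 0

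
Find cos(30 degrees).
cos(30 degrees) = sqrt(3)/2
Decimal approximation: 0.866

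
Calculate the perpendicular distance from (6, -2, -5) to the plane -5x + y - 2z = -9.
d = |(-5)(6) + 1(-2) + (-2)(-5) - (-9)| / √((-5)² + 1² + (-2)²) = 13/√30 = 2.373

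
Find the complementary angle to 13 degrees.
Complementary angles sum to 90 degrees.
Other angle = 90 - 13
Other angle = 77 degrees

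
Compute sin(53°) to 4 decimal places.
sin(53 degrees) = 0.7986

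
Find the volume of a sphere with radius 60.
Volume = (4/3) * pi * r³
Volume = (4/3) * pi * 60³
Volume = (4/3) * pi * 216000
Volume = 904778.68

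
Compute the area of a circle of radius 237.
Area = pi * r²
Area = pi * 237²
Area = pi * 56169
Area = 176460.12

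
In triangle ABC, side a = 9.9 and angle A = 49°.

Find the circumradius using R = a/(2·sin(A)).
R = a/(2·sin(A)) = 9.9/(2·sin(49°))
R = 9.9/(2·0.754710) = 9.9/1.509419 = 6.559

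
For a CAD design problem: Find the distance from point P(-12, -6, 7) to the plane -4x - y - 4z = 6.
d = |(-4)(-12) + (-1)(-6) + (-4)(7) - (6)| / √((-4)² + (-1)² + (-4)²) = 20/√33 = 3.482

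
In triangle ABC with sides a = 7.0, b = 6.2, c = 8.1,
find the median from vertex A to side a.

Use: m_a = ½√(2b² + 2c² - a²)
m_a = ½√(2·6.2² + 2·8.1² - 7.0²)
m_a = ½√(76.88 + 131.22 - 49) = ½√159.1 = 6.307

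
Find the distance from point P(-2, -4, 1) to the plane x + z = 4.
d = |1(-2) + 0(-4) + 1(1) - (4)| / √(1² + 0² + 1²) = 5/√2 = 3.536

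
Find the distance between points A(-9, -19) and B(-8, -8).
Using the distance formula: d = sqrt((x₂-x₁)² + (y₂-y₁)²)
dx = (-8) - (-9) = 1
dy = (-8) - (-19) = 11
d = sqrt(1² + 11²) = sqrt(1 + 121) = sqrt(122) = 11.05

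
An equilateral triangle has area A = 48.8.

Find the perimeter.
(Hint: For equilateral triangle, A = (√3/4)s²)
A = (√3/4)s²  →  s² = 4A/√3 = 4·48.8/√3 = 112.699
s = 10.616
Perimeter = 3s = 31.85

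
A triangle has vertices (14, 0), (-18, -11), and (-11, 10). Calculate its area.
Using the coordinate formula: Area = (1/2)|x₁(y₂-y₃) + x₂(y₃-y₁) + x₃(y₁-y₂)|
Area = (1/2)|14((-11)-10) + (-18)(10-0) + (-11)(0-(-11))|
Area = (1/2)|14*(-21) + (-18)*10 + (-11)*11|
Area = (1/2)|(-294) + (-180) + (-121)|
Area = (1/2)*595 = 297.50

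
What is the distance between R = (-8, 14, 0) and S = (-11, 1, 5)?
d = √[(-3)² + (-13)² + (5)²] = √203 = 14.25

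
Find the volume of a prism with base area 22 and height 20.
Volume = base area * height
Volume = 22 * 20
Volume = 440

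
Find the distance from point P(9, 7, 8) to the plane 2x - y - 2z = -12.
d = |2(9) + (-1)(7) + (-2)(8) - (-12)| / √(2² + (-1)² + (-2)²) = 7/√9 = 2.333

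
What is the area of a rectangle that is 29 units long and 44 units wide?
Area = length * width
Area = 29 * 44
Area = 1276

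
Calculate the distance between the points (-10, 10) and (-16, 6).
Using the distance formula: d = sqrt((x₂-x₁)² + (y₂-y₁)²)
dx = (-16) - (-10) = -6
dy = 6 - 10 = -4
d = sqrt((-6)² + (-4)²) = sqrt(36 + 16) = sqrt(52) = 7.21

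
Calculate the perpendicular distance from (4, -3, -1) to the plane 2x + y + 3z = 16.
d = |2(4) + 1(-3) + 3(-1) - (16)| / √(2² + 1² + 3²) = 14/√14 = 3.742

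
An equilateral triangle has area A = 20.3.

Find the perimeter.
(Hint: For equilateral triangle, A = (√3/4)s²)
A = (√3/4)s²  →  s² = 4A/√3 = 4·20.3/√3 = 46.8808
s = 6.84696
Perimeter = 3s = 20.54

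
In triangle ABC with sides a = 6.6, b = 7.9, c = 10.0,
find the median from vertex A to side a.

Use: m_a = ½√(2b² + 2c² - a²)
m_a = ½√(2·7.9² + 2·10.0² - 6.6²)
m_a = ½√(124.82 + 200 - 43.56) = ½√281.26 = 8.385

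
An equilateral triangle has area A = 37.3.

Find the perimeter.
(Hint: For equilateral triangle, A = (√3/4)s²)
A = (√3/4)s²  →  s² = 4A/√3 = 4·37.3/√3 = 86.1407
s = 9.2812
Perimeter = 3s = 27.84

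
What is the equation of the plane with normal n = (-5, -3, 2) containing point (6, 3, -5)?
d = n·P = (-5)(6) + (-3)(3) + (2)(-5) = -49
Plane: -5x - 3y + 2z = -49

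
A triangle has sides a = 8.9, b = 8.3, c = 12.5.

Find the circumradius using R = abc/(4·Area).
s = (a+b+c)/2 = 14.85
Area = √(s(s-a)(s-b)(s-c)) = √(14.85·5.95·6.55·2.35) = 36.8788
R = abc/(4·Area) = (8.9·8.3·12.5)/(4·36.8788) = 923.375/147.5152 = 6.26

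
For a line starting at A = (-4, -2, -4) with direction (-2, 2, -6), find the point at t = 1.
P(1) = (-4 + (-2)(1), -2 + 2(1), -4 + (-6)(1)) = (-6, 0, -10)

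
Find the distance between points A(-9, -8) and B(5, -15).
Using the distance formula: d = sqrt((x₂-x₁)² + (y₂-y₁)²)
dx = 5 - (-9) = 14
dy = (-15) - (-8) = -7
d = sqrt(14² + (-7)²) = sqrt(196 + 49) = sqrt(245) = 15.65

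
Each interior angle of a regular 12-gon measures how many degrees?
Interior angle of a regular n-gon = (n-2)*180/n
Interior angle = (12-2)*180/12
Interior angle = 10*180/12
Interior angle = 1800/12
Interior angle = 150 degrees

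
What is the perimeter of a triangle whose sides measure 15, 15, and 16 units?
Perimeter = sum of all sides
Perimeter = 15 + 15 + 16
Perimeter = 46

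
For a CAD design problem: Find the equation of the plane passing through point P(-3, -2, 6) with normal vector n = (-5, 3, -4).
d = n·P = (-5)(-3) + (3)(-2) + (-4)(6) = -15
Plane: -5x + 3y - 4z = -15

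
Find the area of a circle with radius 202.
Area = pi * r²
Area = pi * 202²
Area = pi * 40804
Area = 128189.55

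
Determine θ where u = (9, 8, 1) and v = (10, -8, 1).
u·v = 27, |u|² = 146, |v|² = 165
cos θ = 27/√24090 ≈ 0.174
θ ≈ 79.98°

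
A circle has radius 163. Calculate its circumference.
Circumference = 2 * pi * r
Circumference = 2 * pi * 163
Circumference = 1024.16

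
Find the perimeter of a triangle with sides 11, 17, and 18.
Perimeter = sum of all sides
Perimeter = 11 + 17 + 18
Perimeter = 46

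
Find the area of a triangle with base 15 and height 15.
Area = (1/2) * base * height
Area = (1/2) * 15 * 15
Area = 112.50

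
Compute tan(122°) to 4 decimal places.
tan(122 degrees) = -1.6003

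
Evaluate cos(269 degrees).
cos(269 degrees) = -0.0175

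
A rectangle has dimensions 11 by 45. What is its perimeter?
Perimeter = 2 * (length + width)
Perimeter = 2 * (11 + 45)
Perimeter = 2 * 56
Perimeter = 112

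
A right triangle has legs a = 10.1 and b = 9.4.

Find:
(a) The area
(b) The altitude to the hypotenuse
(a) Area = ½ab = ½·10.1·9.4 = 47.47
(b) Hypotenuse c = √(10.1² + 9.4²) = √190.37 = 13.7975
    Area = ½·c·h_c  →  h_c = 2·Area/c = 2·47.47/13.7975 = 6.881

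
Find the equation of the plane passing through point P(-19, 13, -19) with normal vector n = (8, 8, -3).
d = n·P = (8)(-19) + (8)(13) + (-3)(-19) = 9
Plane: 8x + 8y - 3z = 9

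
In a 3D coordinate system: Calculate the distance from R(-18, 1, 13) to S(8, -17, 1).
d = √[(26)² + (-18)² + (-12)²] = √1144 = 33.82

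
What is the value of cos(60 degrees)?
cos(60 degrees) = 1/2
Decimal approximation: 0.5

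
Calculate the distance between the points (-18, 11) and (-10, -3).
Using the distance formula: d = sqrt((x₂-x₁)² + (y₂-y₁)²)
dx = (-10) - (-18) = 8
dy = (-3) - 11 = -14
d = sqrt(8² + (-14)²) = sqrt(64 + 196) = sqrt(260) = 16.12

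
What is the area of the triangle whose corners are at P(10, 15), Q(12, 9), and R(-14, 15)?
Using the coordinate formula: Area = (1/2)|x₁(y₂-y₃) + x₂(y₃-y₁) + x₃(y₁-y₂)|
Area = (1/2)|10(9-15) + 12(15-15) + (-14)(15-9)|
Area = (1/2)|10*(-6) + 12*0 + (-14)*6|
Area = (1/2)|(-60) + 0 + (-84)|
Area = (1/2)*144 = 72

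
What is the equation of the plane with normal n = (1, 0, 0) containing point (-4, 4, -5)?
d = n·P = (1)(-4) + (0)(4) + (0)(-5) = -4
Plane: x = -4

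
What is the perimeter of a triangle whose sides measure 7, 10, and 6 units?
Perimeter = sum of all sides
Perimeter = 7 + 10 + 6
Perimeter = 23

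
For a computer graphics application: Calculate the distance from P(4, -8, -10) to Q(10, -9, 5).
d = √[(6)² + (-1)² + (15)²] = √262 = 16.19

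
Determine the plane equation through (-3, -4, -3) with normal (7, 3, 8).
d = n·P = (7)(-3) + (3)(-4) + (8)(-3) = -57
Plane: 7x + 3y + 8z = -57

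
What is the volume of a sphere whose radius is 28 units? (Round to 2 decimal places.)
Volume = (4/3) * pi * r³
Volume = (4/3) * pi * 28³
Volume = (4/3) * pi * 21952
Volume = 91952.32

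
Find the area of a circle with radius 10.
Area = pi * r²
Area = pi * 10²
Area = pi * 100
Area = 314.16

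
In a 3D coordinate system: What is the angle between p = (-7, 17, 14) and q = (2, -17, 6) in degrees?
p·q = -219, |p|² = 534, |q|² = 329
cos θ = -219/√175686 ≈ -0.5225
θ ≈ 121.5°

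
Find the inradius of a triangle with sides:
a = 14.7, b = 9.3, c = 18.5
s = (a+b+c)/2 = (14.7+9.3+18.5)/2 = 21.25
Area = √(s(s-a)(s-b)(s-c)) = √(21.25·6.55·11.95·2.75) = 67.6317
r = Area/s = 67.6317/21.25 = 3.183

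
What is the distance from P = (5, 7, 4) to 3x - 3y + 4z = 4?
d = |3(5) + (-3)(7) + 4(4) - (4)| / √(3² + (-3)² + 4²) = 6/√34 = 1.029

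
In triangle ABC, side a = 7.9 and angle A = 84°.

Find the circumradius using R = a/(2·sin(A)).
R = a/(2·sin(A)) = 7.9/(2·sin(84°))
R = 7.9/(2·0.994522) = 7.9/1.989044 = 3.972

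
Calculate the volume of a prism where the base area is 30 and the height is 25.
Volume = base area * height
Volume = 30 * 25
Volume = 750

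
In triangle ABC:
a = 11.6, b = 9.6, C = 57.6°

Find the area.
Using A = ½ab·sin(C):
A = ½·11.6·9.6·sin(57.6°) = ½·111.36·0.844328 = 47.01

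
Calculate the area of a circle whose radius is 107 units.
Area = pi * r²
Area = pi * 107²
Area = pi * 11449
Area = 35968.09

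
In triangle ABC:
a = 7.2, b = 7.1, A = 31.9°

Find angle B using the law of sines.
sin(B)/b = sin(A)/a
sin(B) = b·sin(A)/a = 7.1·sin(31.9°)/7.2 = 0.521099
B = arcsin(0.521099) = 31.41°  (b ≤ a, so B ≤ A and the acute solution is unique)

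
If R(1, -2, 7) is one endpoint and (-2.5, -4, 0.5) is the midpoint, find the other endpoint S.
S = (2×(-2.5) - 1, 2×(-4) - (-2), 2×0.5 - 7) = (-6, -6, -6)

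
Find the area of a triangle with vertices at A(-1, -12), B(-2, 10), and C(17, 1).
Using the coordinate formula: Area = (1/2)|x₁(y₂-y₃) + x₂(y₃-y₁) + x₃(y₁-y₂)|
Area = (1/2)|(-1)(10-1) + (-2)(1-(-12)) + 17((-12)-10)|
Area = (1/2)|(-1)*9 + (-2)*13 + 17*(-22)|
Area = (1/2)|(-9) + (-26) + (-374)|
Area = (1/2)*409 = 204.50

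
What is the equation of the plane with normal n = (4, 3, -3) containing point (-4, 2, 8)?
d = n·P = (4)(-4) + (3)(2) + (-3)(8) = -34
Plane: 4x + 3y - 3z = -34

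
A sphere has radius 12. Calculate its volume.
Volume = (4/3) * pi * r³
Volume = (4/3) * pi * 12³
Volume = (4/3) * pi * 1728
Volume = 7238.23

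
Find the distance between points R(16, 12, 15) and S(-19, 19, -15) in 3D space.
d = √[(-35)² + (7)² + (-30)²] = √2174 = 46.63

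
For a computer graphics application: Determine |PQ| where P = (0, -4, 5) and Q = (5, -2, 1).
d = √[(5)² + (2)² + (-4)²] = √45 = 6.708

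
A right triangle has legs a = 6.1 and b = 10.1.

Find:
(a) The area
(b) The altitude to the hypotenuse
(a) Area = ½ab = ½·6.1·10.1 = 30.805
(b) Hypotenuse c = √(6.1² + 10.1²) = √139.22 = 11.7992
    Area = ½·c·h_c  →  h_c = 2·Area/c = 2·30.805/11.7992 = 5.222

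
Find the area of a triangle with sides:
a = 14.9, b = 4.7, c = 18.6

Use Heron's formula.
s = (a+b+c)/2 = (14.9+4.7+18.6)/2 = 19.1
A = √(s(s-a)(s-b)(s-c)) = √(19.1·4.2·14.4·0.5)
A = √577.584 = 24.03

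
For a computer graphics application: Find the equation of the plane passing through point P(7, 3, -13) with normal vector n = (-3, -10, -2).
d = n·P = (-3)(7) + (-10)(3) + (-2)(-13) = -25
Plane: -3x - 10y - 2z = -25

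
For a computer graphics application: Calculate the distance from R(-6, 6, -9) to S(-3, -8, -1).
d = √[(3)² + (-14)² + (8)²] = √269 = 16.4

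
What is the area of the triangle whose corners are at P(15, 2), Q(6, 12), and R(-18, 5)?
Using the coordinate formula: Area = (1/2)|x₁(y₂-y₃) + x₂(y₃-y₁) + x₃(y₁-y₂)|
Area = (1/2)|15(12-5) + 6(5-2) + (-18)(2-12)|
Area = (1/2)|15*7 + 6*3 + (-18)*(-10)|
Area = (1/2)|105 + 18 + 180|
Area = (1/2)*303 = 151.50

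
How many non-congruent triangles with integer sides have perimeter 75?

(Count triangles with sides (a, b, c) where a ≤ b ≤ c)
With a ≤ b ≤ c and a + b + c = 75, the triangle inequality a + b > c gives c < 75/2, so c ≤ 37.
Iterate a from 1 to ⌊p/3⌋ = 25; for each a, b ranges from a to ⌊(p−a)/2⌋ with c = p − a − b, keeping only c ≥ b.
Triples: (1, 37, 37), (2, 36, 37), (3, 35, 37), …
Count = 127 triangles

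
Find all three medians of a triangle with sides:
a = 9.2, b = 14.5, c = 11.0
Using m_x = ½√(2y² + 2z² - x²):
m_a = ½√(2·14.5² + 2·11.0² - 9.2²) = ½√577.86 = 12.02
m_b = ½√(2·9.2² + 2·11.0² - 14.5²) = ½√201.03 = 7.089
m_c = ½√(2·9.2² + 2·14.5² - 11.0²) = ½√468.78 = 10.83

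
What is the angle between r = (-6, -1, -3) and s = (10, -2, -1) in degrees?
r·s = -55, |r|² = 46, |s|² = 105
cos θ = -55/√4830 ≈ -0.7914
θ ≈ 142.3°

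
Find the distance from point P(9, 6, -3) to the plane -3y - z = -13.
d = |0(9) + (-3)(6) + (-1)(-3) - (-13)| / √(0² + (-3)² + (-1)²) = 2/√10 = 0.6325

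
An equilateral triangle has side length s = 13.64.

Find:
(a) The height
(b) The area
(a) Height h = s·√3/2 = 13.64·√3/2 = 11.81
(b) Area = (√3/4)·s² = (√3/4)·13.64² = (√3/4)·186.05 = 80.56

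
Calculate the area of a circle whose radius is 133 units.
Area = pi * r²
Area = pi * 133²
Area = pi * 17689
Area = 55571.63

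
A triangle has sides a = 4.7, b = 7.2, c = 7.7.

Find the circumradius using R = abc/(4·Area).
s = (a+b+c)/2 = 9.8
Area = √(s(s-a)(s-b)(s-c)) = √(9.8·5.1·2.6·2.1) = 16.5194
R = abc/(4·Area) = (4.7·7.2·7.7)/(4·16.5194) = 260.568/66.0776 = 3.943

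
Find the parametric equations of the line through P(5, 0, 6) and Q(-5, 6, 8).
Direction vector d = Q - P = (-10, 6, 2)
x = 5 - 10t, y = 0 + 6t, z = 6 + 2t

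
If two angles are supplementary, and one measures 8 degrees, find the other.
Supplementary angles sum to 180 degrees.
Other angle = 180 - 8
Other angle = 172 degrees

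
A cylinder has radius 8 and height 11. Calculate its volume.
Volume = pi * r² * h
Volume = pi * 8² * 11
Volume = pi * 64 * 11
Volume = pi * 704
Volume = 2211.68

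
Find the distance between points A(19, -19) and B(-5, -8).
Using the distance formula: d = sqrt((x₂-x₁)² + (y₂-y₁)²)
dx = (-5) - 19 = -24
dy = (-8) - (-19) = 11
d = sqrt((-24)² + 11²) = sqrt(576 + 121) = sqrt(697) = 26.40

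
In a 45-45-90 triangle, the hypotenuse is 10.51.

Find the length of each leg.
In a 45-45-90 triangle, hypotenuse = leg·√2  →  leg = hypotenuse/√2
leg = 10.51/√2 = 7.432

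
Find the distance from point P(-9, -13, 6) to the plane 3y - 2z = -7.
d = |0(-9) + 3(-13) + (-2)(6) - (-7)| / √(0² + 3² + (-2)²) = 44/√13 = 12.2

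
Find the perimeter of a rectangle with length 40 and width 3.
Perimeter = 2 * (length + width)
Perimeter = 2 * (40 + 3)
Perimeter = 2 * 43
Perimeter = 86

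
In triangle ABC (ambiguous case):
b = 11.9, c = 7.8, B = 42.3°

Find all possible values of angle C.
sin(C)/c = sin(B)/b  →  sin(C) = c·sin(B)/b = 7.8·sin(42.3°)/11.9 = 0.441134
C₁ = arcsin(0.441134) = 26.18°,  C₂ = 180° - C₁ = 153.82°
Check C₂: A = 180° - 42.3° - 153.82° = -16.12° ≤ 0, rejected
C = 26.18° (one solution)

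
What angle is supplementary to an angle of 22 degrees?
Supplementary angles sum to 180 degrees.
Other angle = 180 - 22
Other angle = 158 degrees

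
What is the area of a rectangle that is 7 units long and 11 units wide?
Area = length * width
Area = 7 * 11
Area = 77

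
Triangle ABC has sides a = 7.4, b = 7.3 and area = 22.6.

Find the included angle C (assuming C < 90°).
Area = ½ab·sin(C)  →  sin(C) = 2·Area/(ab)
sin(C) = 2·22.6/(7.4·7.3) = 0.836727
C = arcsin(0.836727) = 56.8°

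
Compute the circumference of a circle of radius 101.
Circumference = 2 * pi * r
Circumference = 2 * pi * 101
Circumference = 634.60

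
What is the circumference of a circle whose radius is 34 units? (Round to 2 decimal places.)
Circumference = 2 * pi * r
Circumference = 2 * pi * 34
Circumference = 213.63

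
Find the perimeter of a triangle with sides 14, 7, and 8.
Perimeter = sum of all sides
Perimeter = 14 + 7 + 8
Perimeter = 29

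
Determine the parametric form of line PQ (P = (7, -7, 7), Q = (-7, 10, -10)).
Direction vector d = Q - P = (-14, 17, -17)
x = 7 - 14t, y = -7 + 17t, z = 7 - 17t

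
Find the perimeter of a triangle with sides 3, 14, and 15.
Perimeter = sum of all sides
Perimeter = 3 + 14 + 15
Perimeter = 32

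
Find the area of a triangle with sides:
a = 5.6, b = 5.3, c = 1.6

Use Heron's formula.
s = (a+b+c)/2 = (5.6+5.3+1.6)/2 = 6.25
A = √(s(s-a)(s-b)(s-c)) = √(6.25·0.65·0.95·4.65)
A = √17.9461 = 4.236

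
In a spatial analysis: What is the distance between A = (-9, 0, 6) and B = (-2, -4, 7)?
d = √[(7)² + (-4)² + (1)²] = √66 = 8.124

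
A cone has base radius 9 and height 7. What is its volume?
Volume = (1/3) * pi * r² * h
Volume = (1/3) * pi * 9² * 7
Volume = (1/3) * pi * 81 * 7
Volume = (1/3) * pi * 567
Volume = 593.76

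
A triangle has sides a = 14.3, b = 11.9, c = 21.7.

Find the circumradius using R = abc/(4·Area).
s = (a+b+c)/2 = 23.95
Area = √(s(s-a)(s-b)(s-c)) = √(23.95·9.65·12.05·2.25) = 79.1592
R = abc/(4·Area) = (14.3·11.9·21.7)/(4·79.1592) = 3692.689/316.6368 = 11.66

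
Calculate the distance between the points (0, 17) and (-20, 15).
Using the distance formula: d = sqrt((x₂-x₁)² + (y₂-y₁)²)
dx = (-20) - 0 = -20
dy = 15 - 17 = -2
d = sqrt((-20)² + (-2)²) = sqrt(400 + 4) = sqrt(404) = 20.10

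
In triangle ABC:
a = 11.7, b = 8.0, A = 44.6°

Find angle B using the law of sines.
sin(B)/b = sin(A)/a
sin(B) = b·sin(A)/a = 8.0·sin(44.6°)/11.7 = 0.480105
B = arcsin(0.480105) = 28.69°  (b ≤ a, so B ≤ A and the acute solution is unique)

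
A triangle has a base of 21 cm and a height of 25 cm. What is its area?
Area = (1/2) * base * height
Area = (1/2) * 21 * 25
Area = 262.50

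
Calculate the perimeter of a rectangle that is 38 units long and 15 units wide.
Perimeter = 2 * (length + width)
Perimeter = 2 * (38 + 15)
Perimeter = 2 * 53
Perimeter = 106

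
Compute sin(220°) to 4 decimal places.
sin(220 degrees) = -0.6428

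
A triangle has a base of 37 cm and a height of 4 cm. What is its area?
Area = (1/2) * base * height
Area = (1/2) * 37 * 4
Area = 74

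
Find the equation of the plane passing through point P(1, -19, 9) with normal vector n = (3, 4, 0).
d = n·P = (3)(1) + (4)(-19) + (0)(9) = -73
Plane: 3x + 4y = -73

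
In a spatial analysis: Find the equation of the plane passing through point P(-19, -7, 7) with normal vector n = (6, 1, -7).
d = n·P = (6)(-19) + (1)(-7) + (-7)(7) = -170
Plane: 6x + y - 7z = -170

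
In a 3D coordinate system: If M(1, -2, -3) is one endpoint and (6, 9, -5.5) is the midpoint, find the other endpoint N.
N = (2×6 - 1, 2×9 - (-2), 2×(-5.5) - (-3)) = (11, 20, -8)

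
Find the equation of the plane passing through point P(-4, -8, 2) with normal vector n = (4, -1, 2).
d = n·P = (4)(-4) + (-1)(-8) + (2)(2) = -4
Plane: 4x - y + 2z = -4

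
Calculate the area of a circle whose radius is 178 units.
Area = pi * r²
Area = pi * 178²
Area = pi * 31684
Area = 99538.22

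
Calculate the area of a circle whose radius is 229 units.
Area = pi * r²
Area = pi * 229²
Area = pi * 52441
Area = 164748.26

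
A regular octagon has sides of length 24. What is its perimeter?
Perimeter = number of sides * side length
Perimeter = 8 * 24
Perimeter = 192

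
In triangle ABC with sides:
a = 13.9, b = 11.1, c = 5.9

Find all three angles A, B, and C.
By the law of cosines:
cos(A) = (b² + c² - a²)/(2bc) = -0.268667  →  A = 105.6°
cos(B) = (a² + c² - b²)/(2ac) = 0.639007  →  B = 50.28°
cos(C) = (a² + b² - c²)/(2ab) = 0.912600  →  C = 24.13°
Check: A + B + C = 180.0° ✓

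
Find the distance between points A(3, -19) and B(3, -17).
Using the distance formula: d = sqrt((x₂-x₁)² + (y₂-y₁)²)
dx = 3 - 3 = 0
dy = (-17) - (-19) = 2
d = sqrt(0² + 2²) = sqrt(0 + 4) = sqrt(4) = 2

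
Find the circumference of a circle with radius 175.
Circumference = 2 * pi * r
Circumference = 2 * pi * 175
Circumference = 1099.56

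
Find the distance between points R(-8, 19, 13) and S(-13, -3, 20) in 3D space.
d = √[(-5)² + (-22)² + (7)²] = √558 = 23.62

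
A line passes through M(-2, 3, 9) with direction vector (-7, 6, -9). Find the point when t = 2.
P(2) = (-2 + (-7)(2), 3 + 6(2), 9 + (-9)(2)) = (-16, 15, -9)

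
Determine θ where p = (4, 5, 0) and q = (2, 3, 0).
p·q = 23, |p|² = 41, |q|² = 13
cos θ = 23/√533 ≈ 0.9962
θ ≈ 4.97°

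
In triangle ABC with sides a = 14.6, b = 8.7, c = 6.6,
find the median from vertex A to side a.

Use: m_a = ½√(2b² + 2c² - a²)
m_a = ½√(2·8.7² + 2·6.6² - 14.6²)
m_a = ½√(151.38 + 87.12 - 213.16) = ½√25.34 = 2.517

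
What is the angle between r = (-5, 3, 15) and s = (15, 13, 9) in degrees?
r·s = 99, |r|² = 259, |s|² = 475
cos θ = 99/√123025 ≈ 0.2823
θ ≈ 73.61°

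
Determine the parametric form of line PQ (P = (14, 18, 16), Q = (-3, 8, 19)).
Direction vector d = Q - P = (-17, -10, 3)
x = 14 - 17t, y = 18 - 10t, z = 16 + 3t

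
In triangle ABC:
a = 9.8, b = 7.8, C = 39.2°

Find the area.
Using A = ½ab·sin(C):
A = ½·9.8·7.8·sin(39.2°) = ½·76.44·0.632029 = 24.16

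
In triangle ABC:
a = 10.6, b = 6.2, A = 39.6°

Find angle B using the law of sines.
sin(B)/b = sin(A)/a
sin(B) = b·sin(A)/a = 6.2·sin(39.6°)/10.6 = 0.372833
B = arcsin(0.372833) = 21.89°  (b ≤ a, so B ≤ A and the acute solution is unique)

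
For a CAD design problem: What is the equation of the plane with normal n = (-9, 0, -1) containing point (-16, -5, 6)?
d = n·P = (-9)(-16) + (0)(-5) + (-1)(6) = 138
Plane: -9x - z = 138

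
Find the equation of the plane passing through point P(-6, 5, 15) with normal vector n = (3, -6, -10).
d = n·P = (3)(-6) + (-6)(5) + (-10)(15) = -198
Plane: 3x - 6y - 10z = -198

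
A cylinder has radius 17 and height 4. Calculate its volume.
Volume = pi * r² * h
Volume = pi * 17² * 4
Volume = pi * 289 * 4
Volume = pi * 1156
Volume = 3631.68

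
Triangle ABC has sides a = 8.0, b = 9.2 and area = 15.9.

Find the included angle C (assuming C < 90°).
Area = ½ab·sin(C)  →  sin(C) = 2·Area/(ab)
sin(C) = 2·15.9/(8.0·9.2) = 0.432065
C = arcsin(0.432065) = 25.6°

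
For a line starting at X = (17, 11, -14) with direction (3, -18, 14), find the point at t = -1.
P(-1) = (17 + 3(-1), 11 + (-18)(-1), -14 + 14(-1)) = (14, 29, -28)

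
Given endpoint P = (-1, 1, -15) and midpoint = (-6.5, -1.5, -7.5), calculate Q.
Q = (2×(-6.5) - (-1), 2×(-1.5) - 1, 2×(-7.5) - (-15)) = (-12, -4, 0)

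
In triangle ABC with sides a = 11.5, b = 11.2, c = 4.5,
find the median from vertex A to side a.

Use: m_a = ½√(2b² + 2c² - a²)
m_a = ½√(2·11.2² + 2·4.5² - 11.5²)
m_a = ½√(250.88 + 40.5 - 132.25) = ½√159.13 = 6.307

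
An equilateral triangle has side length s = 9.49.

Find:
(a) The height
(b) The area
(a) Height h = s·√3/2 = 9.49·√3/2 = 8.219
(b) Area = (√3/4)·s² = (√3/4)·9.49² = (√3/4)·90.0601 = 39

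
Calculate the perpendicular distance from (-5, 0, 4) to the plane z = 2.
d = |0(-5) + 0(0) + 1(4) - (2)| / √(0² + 0² + 1²) = 2/√1 = 2.0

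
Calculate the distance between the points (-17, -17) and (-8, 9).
Using the distance formula: d = sqrt((x₂-x₁)² + (y₂-y₁)²)
dx = (-8) - (-17) = 9
dy = 9 - (-17) = 26
d = sqrt(9² + 26²) = sqrt(81 + 676) = sqrt(757) = 27.51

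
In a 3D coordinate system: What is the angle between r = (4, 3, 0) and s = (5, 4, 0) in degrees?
r·s = 32, |r|² = 25, |s|² = 41
cos θ = 32/√1025 ≈ 0.9995
θ ≈ 1.79°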